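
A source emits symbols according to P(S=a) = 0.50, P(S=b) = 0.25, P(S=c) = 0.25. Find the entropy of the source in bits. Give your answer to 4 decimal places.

1.5000 bits

H(S) = −Σ p·log₂ p.
  −(0.50)·log₂(0.50) = 0.50000
  −(0.25)·log₂(0.25) = 0.50000
  −(0.25)·log₂(0.25) = 0.50000
Sum: 0.50000 + 0.50000 + 0.50000 = 1.5000 bits.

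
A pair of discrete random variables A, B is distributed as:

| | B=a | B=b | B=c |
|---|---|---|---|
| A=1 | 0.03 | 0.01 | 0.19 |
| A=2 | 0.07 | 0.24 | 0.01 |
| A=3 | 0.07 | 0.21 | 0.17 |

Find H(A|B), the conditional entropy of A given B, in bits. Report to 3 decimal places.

1.198 bits

Chain rule: H(A|B) = H(A,B) − H(B).
Marginals: p(A) = (0.2300, 0.3200, 0.4500), p(B) = (0.1700, 0.4600, 0.3700).
H(A,B) = 2.6785 bits; H(B) = 1.4807 bits.
H(A|B) = 2.6785 − 1.4807 = 1.198 bits.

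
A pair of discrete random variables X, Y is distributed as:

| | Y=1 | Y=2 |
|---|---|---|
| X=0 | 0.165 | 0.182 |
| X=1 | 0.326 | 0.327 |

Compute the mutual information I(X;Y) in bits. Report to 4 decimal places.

Marginals: p(X) = (0.3470, 0.6530), p(Y) = (0.4910, 0.5090).
I(X;Y) = H(X) + H(Y) − H(X,Y).
H(X) = 0.9314, H(Y) = 0.9998, H(X,Y) = 1.9308.
I(X;Y) = 0.9314 + 0.9998 − 1.9308 = 0.0004 bits.

0.0004 bits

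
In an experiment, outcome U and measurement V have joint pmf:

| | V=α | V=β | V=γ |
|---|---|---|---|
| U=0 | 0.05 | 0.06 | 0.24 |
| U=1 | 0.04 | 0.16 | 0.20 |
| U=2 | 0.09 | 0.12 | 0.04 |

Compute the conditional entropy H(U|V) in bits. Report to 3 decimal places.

Chain rule: H(U|V) = H(U,V) − H(V).
Marginals: p(U) = (0.3500, 0.4000, 0.2500), p(V) = (0.1800, 0.3400, 0.4800).
H(U,V) = 2.8924 bits; H(V) = 1.4828 bits.
H(U|V) = 2.8924 − 1.4828 = 1.410 bits.

1.410 bits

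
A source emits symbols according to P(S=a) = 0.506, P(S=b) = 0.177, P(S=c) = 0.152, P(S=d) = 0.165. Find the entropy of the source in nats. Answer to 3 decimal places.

1.235 nats

H(S) = −Σ p·ln p.
  −(0.506)·ln(0.506) = 0.3447
  −(0.177)·ln(0.177) = 0.3065
  −(0.152)·ln(0.152) = 0.2863
  −(0.165)·ln(0.165) = 0.2973
Sum: 0.3447 + 0.3065 + 0.2863 + 0.2973 = 1.235 nats.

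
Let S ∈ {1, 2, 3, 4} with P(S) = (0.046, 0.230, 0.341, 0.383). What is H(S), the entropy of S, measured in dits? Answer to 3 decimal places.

H(S) = −Σ p·log₁₀ p.
  −(0.046)·log₁₀(0.046) = 0.0615
  −(0.230)·log₁₀(0.230) = 0.1468
  −(0.341)·log₁₀(0.341) = 0.1593
  −(0.383)·log₁₀(0.383) = 0.1596
Sum: 0.0615 + 0.1468 + 0.1593 + 0.1596 = 0.527 dits.

0.527 dits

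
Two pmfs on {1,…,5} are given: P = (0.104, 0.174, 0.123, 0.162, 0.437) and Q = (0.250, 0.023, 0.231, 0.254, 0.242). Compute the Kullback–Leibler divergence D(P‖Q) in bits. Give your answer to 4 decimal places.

0.5320 bits

D(P‖Q) = Σ p·log₂(p/q).
  0.104·log₂(0.104/0.250) = -0.13160
  0.174·log₂(0.174/0.023) = 0.50797
  0.123·log₂(0.123/0.231) = -0.11184
  0.162·log₂(0.162/0.254) = -0.10511
  0.437·log₂(0.437/0.242) = 0.37260
D(P‖Q) = 0.5320 bits.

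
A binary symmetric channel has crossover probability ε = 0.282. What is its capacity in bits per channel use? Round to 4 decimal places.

0.1418 bits

Binary symmetric channel: C = 1 − h₂(ε) where h₂ is the binary entropy function.
h₂(0.282) = −0.282·log₂0.282 − 0.718·log₂0.718 = 0.8582.
C = 1 − 0.8582 = 0.1418 bits per channel use.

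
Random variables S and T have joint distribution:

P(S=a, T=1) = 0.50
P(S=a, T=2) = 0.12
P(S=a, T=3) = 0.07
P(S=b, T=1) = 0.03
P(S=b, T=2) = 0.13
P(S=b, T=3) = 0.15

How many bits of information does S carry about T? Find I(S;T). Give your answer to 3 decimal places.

0.279 bits

Marginals: p(S) = (0.6900, 0.3100), p(T) = (0.5300, 0.2500, 0.2200).
I(S;T) = H(S) + H(T) − H(S,T).
H(S) = 0.8932, H(T) = 1.4660, H(S,T) = 2.0806.
I(S;T) = 0.8932 + 1.4660 − 2.0806 = 0.279 bits.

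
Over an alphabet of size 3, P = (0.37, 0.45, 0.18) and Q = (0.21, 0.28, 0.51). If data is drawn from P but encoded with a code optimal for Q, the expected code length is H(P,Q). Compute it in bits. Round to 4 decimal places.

H(P,Q) = −Σ p·log₂ q.
  −0.37·log₂(0.21) = 0.83307
  −0.45·log₂(0.28) = 0.82643
  −0.18·log₂(0.51) = 0.17486
H(P,Q) = 1.8344 bits.

1.8344 bits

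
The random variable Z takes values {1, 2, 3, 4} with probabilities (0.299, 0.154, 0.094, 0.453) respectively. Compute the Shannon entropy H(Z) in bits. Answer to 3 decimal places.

H(Z) = −Σ p·log₂ p.
  −(0.299)·log₂(0.299) = 0.5208
  −(0.154)·log₂(0.154) = 0.4156
  −(0.094)·log₂(0.094) = 0.3207
  −(0.453)·log₂(0.453) = 0.5175
Sum: 0.5208 + 0.4156 + 0.3207 + 0.5175 = 1.775 bits.

1.775 bits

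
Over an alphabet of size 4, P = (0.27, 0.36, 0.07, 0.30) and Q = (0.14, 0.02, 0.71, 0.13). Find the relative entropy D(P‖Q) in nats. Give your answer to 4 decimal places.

D(P‖Q) = Σ p·ln(p/q).
  0.27·ln(0.27/0.14) = 0.17733
  0.36·ln(0.36/0.02) = 1.04053
  0.07·ln(0.07/0.71) = -0.16217
  0.30·ln(0.30/0.13) = 0.25087
D(P‖Q) = 1.3066 nats.

1.3066 nats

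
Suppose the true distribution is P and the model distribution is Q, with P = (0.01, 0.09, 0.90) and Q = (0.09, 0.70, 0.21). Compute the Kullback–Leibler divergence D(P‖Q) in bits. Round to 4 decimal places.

D(P‖Q) = Σ p·log₂(p/q).
  0.01·log₂(0.01/0.09) = -0.03170
  0.09·log₂(0.09/0.70) = -0.26634
  0.90·log₂(0.90/0.21) = 1.88958
D(P‖Q) = 1.5915 bits.

1.5915 bits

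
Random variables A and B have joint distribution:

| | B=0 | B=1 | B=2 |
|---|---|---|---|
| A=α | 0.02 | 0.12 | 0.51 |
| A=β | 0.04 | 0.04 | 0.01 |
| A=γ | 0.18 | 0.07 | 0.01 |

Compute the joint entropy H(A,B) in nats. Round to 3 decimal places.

H(A,B) = −Σ p(x,y)·ln p(x,y) over all 9 cells.
  cell (α,0): −0.02·ln0.02 = 0.0782
  cell (α,1): −0.12·ln0.12 = 0.2544
  cell (α,2): −0.51·ln0.51 = 0.3434
  cell (β,0): −0.04·ln0.04 = 0.1288
  cell (β,1): −0.04·ln0.04 = 0.1288
  cell (β,2): −0.01·ln0.01 = 0.0461
  cell (γ,0): −0.18·ln0.18 = 0.3087
  cell (γ,1): −0.07·ln0.07 = 0.1861
  cell (γ,2): −0.01·ln0.01 = 0.0461
Sum = 1.521 nats.

1.521 nats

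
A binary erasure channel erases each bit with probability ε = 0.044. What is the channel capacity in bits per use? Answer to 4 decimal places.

Binary erasure channel: capacity C = 1 − ε.
C = 1 − 0.044 = 0.9560 bits per channel use.

0.9560 bits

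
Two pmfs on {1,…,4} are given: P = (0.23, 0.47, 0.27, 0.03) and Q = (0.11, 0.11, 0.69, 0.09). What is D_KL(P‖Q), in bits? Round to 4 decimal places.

D(P‖Q) = Σ p·log₂(p/q).
  0.23·log₂(0.23/0.11) = 0.24475
  0.47·log₂(0.47/0.11) = 0.98472
  0.27·log₂(0.27/0.69) = -0.36548
  0.03·log₂(0.03/0.09) = -0.04755
D(P‖Q) = 0.8164 bits.

0.8164 bits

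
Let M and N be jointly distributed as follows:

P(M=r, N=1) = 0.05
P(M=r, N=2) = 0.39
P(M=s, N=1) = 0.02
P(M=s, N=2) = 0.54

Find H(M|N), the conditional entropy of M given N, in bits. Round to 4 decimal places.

Marginals: p(M) = (0.4400, 0.5600), p(N) = (0.0700, 0.9300).
H(M|N) = Σ p(N) · H(M|N=·).
  N=1: p=0.0700, H(M|N=1) = 0.8631
  N=2: p=0.9300, H(M|N=2) = 0.9812
Weighted sum = 0.9729 bits.

0.9729 bits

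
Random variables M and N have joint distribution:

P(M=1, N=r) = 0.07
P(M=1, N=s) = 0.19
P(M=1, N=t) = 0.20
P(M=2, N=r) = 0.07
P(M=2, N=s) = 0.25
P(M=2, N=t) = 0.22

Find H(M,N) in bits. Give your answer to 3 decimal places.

2.437 bits

H(M,N) = −Σ p(x,y)·log₂ p(x,y) over all 6 cells.
  cell (1,r): −0.07·log₂0.07 = 0.2686
  cell (1,s): −0.19·log₂0.19 = 0.4552
  cell (1,t): −0.20·log₂0.20 = 0.4644
  cell (2,r): −0.07·log₂0.07 = 0.2686
  cell (2,s): −0.25·log₂0.25 = 0.5000
  cell (2,t): −0.22·log₂0.22 = 0.4806
Sum = 2.437 bits.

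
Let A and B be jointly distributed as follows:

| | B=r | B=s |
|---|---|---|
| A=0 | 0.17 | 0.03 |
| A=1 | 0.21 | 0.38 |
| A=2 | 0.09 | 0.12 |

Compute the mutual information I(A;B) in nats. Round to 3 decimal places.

Marginals: p(A) = (0.2000, 0.5900, 0.2100), p(B) = (0.4700, 0.5300).
I(A;B) = Σ p(x,y)·ln[p(x,y)/(p(x)p(y))].
  (0,r): 0.17·ln(1.8085) = 0.1007
  (0,s): 0.03·ln(0.2830) = -0.0379
  (1,r): 0.21·ln(0.7573) = -0.0584
  (1,s): 0.38·ln(1.2152) = 0.0741
  (2,r): 0.09·ln(0.9119) = -0.0083
  (2,s): 0.12·ln(1.0782) = 0.0090
Sum = 0.079 nats.

0.079 nats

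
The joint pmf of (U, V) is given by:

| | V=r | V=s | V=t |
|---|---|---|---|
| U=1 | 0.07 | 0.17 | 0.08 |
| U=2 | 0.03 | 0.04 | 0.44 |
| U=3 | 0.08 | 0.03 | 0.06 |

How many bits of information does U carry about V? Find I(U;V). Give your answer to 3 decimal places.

Marginals: p(U) = (0.3200, 0.5100, 0.1700), p(V) = (0.1800, 0.2400, 0.5800).
I(U;V) = Σ p(x,y)·log₂[p(x,y)/(p(x)p(y))].
  (1,r): 0.07·log₂(1.2153) = 0.0197
  (1,s): 0.17·log₂(2.2135) = 0.1949
  (1,t): 0.08·log₂(0.4310) = -0.0971
  (2,r): 0.03·log₂(0.3268) = -0.0484
  (2,s): 0.04·log₂(0.3268) = -0.0645
  (2,t): 0.44·log₂(1.4875) = 0.2521
  (3,r): 0.08·log₂(2.6144) = 0.1109
  (3,s): 0.03·log₂(0.7353) = -0.0133
  (3,t): 0.06·log₂(0.6085) = -0.0430
Sum = 0.311 bits.

0.311 bits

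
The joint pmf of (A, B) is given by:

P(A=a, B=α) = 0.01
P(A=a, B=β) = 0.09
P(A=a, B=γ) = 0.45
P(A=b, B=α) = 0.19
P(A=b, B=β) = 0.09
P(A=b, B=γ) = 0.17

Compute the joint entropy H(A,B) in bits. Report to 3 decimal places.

H(A,B) = −Σ p(x,y)·log₂ p(x,y) over all 6 cells.
  cell (a,α): −0.01·log₂0.01 = 0.0664
  cell (a,β): −0.09·log₂0.09 = 0.3127
  cell (a,γ): −0.45·log₂0.45 = 0.5184
  cell (b,α): −0.19·log₂0.19 = 0.4552
  cell (b,β): −0.09·log₂0.09 = 0.3127
  cell (b,γ): −0.17·log₂0.17 = 0.4346
Sum = 2.100 bits.

2.100 bits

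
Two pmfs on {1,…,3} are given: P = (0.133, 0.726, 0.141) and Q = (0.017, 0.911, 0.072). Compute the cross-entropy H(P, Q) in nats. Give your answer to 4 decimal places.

0.9806 nats

H(P,Q) = −Σ p·ln q.
  −0.133·ln(0.017) = 0.54191
  −0.726·ln(0.911) = 0.06767
  −0.141·ln(0.072) = 0.37098
H(P,Q) = 0.9806 nats.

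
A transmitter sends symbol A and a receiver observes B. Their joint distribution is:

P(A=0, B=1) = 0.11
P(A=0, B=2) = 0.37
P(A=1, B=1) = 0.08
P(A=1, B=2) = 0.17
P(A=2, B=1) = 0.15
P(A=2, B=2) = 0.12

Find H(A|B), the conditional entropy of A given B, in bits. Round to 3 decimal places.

1.460 bits

Marginals: p(A) = (0.4800, 0.2500, 0.2700), p(B) = (0.3400, 0.6600).
H(A|B) = Σ p(B) · H(A|B=·).
  B=1: p=0.3400, H(A|B=1) = 1.5387
  B=2: p=0.6600, H(A|B=2) = 1.4193
Weighted sum = 1.460 bits.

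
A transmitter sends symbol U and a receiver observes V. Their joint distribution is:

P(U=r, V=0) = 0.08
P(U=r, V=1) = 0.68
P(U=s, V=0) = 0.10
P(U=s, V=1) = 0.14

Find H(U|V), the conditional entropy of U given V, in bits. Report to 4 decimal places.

Marginals: p(U) = (0.7600, 0.2400), p(V) = (0.1800, 0.8200).
H(U|V) = Σ p(V) · H(U|V=·).
  V=0: p=0.1800, H(U|V=0) = 0.9911
  V=1: p=0.8200, H(U|V=1) = 0.6594
Weighted sum = 0.7191 bits.

0.7191 bits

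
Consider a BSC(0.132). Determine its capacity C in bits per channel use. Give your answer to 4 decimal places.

0.4371 bits

Binary symmetric channel: C = 1 − h₂(ε) where h₂ is the binary entropy function.
h₂(0.132) = −0.132·log₂0.132 − 0.868·log₂0.868 = 0.5629.
C = 1 − 0.5629 = 0.4371 bits per channel use.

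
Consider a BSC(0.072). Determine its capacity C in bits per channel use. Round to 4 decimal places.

Binary symmetric channel: C = 1 − h₂(ε) where h₂ is the binary entropy function.
h₂(0.072) = −0.072·log₂0.072 − 0.928·log₂0.928 = 0.3733.
C = 1 − 0.3733 = 0.6267 bits per channel use.

0.6267 bits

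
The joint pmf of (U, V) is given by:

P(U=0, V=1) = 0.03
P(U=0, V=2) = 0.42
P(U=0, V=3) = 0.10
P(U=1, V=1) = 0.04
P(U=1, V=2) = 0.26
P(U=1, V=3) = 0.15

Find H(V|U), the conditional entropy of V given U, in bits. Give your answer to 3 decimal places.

Chain rule: H(V|U) = H(U,V) − H(U).
Marginals: p(U) = (0.5500, 0.4500), p(V) = (0.0700, 0.6800, 0.2500).
H(U,V) = 2.1112 bits; H(U) = 0.9928 bits.
H(V|U) = 2.1112 − 0.9928 = 1.118 bits.

1.118 bits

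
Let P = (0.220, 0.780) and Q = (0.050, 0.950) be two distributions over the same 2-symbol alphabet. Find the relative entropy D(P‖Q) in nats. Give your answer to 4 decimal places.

0.1722 nats

D(P‖Q) = Σ p·ln(p/q).
  0.220·ln(0.220/0.050) = 0.32595
  0.780·ln(0.780/0.950) = -0.15379
D(P‖Q) = 0.1722 nats.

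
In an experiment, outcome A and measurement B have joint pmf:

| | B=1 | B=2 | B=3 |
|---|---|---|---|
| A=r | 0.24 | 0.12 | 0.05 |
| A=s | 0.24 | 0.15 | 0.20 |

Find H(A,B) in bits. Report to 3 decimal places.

2.446 bits

H(A,B) = −Σ p(x,y)·log₂ p(x,y) over all 6 cells.
  cell (r,1): −0.24·log₂0.24 = 0.4941
  cell (r,2): −0.12·log₂0.12 = 0.3671
  cell (r,3): −0.05·log₂0.05 = 0.2161
  cell (s,1): −0.24·log₂0.24 = 0.4941
  cell (s,2): −0.15·log₂0.15 = 0.4105
  cell (s,3): −0.20·log₂0.20 = 0.4644
Sum = 2.446 bits.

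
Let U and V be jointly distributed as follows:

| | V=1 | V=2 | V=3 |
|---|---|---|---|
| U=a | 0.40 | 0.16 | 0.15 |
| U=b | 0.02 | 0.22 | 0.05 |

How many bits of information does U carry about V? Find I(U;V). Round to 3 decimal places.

Marginals: p(U) = (0.7100, 0.2900), p(V) = (0.4200, 0.3800, 0.2000).
I(U;V) = Σ p(x,y)·log₂[p(x,y)/(p(x)p(y))].
  (a,1): 0.40·log₂(1.3414) = 0.1695
  (a,2): 0.16·log₂(0.5930) = -0.1206
  (a,3): 0.15·log₂(1.0563) = 0.0119
  (b,1): 0.02·log₂(0.1642) = -0.0521
  (b,2): 0.22·log₂(1.9964) = 0.2194
  (b,3): 0.05·log₂(0.8621) = -0.0107
Sum = 0.217 bits.

0.217 bits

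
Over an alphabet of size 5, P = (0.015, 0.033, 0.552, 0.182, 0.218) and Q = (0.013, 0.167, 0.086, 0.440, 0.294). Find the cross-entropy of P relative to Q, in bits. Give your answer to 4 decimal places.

H(P,Q) = −Σ p·log₂ q.
  −0.015·log₂(0.013) = 0.09398
  −0.033·log₂(0.167) = 0.08521
  −0.552·log₂(0.086) = 1.95381
  −0.182·log₂(0.440) = 0.21557
  −0.218·log₂(0.294) = 0.38501
H(P,Q) = 2.7336 bits.

2.7336 bits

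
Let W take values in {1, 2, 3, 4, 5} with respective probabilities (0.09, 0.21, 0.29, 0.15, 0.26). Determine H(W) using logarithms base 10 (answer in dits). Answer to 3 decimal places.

0.668 dits

H(W) = −Σ p·log₁₀ p.
  −(0.09)·log₁₀(0.09) = 0.0941
  −(0.21)·log₁₀(0.21) = 0.1423
  −(0.29)·log₁₀(0.29) = 0.1559
  −(0.15)·log₁₀(0.15) = 0.1236
  −(0.26)·log₁₀(0.26) = 0.1521
Sum: 0.0941 + 0.1423 + 0.1559 + 0.1236 + 0.1521 = 0.668 dits.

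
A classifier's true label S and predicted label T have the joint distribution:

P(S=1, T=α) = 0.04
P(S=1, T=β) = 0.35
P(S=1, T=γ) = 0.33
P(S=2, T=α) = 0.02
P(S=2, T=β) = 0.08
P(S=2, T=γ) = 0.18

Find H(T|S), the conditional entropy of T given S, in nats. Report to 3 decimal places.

0.858 nats

Chain rule: H(T|S) = H(S,T) − H(S).
Marginals: p(S) = (0.7200, 0.2800), p(T) = (0.0600, 0.4300, 0.5100).
H(S,T) = 1.4510 nats; H(S) = 0.5930 nats.
H(T|S) = 1.4510 − 0.5930 = 0.858 nats.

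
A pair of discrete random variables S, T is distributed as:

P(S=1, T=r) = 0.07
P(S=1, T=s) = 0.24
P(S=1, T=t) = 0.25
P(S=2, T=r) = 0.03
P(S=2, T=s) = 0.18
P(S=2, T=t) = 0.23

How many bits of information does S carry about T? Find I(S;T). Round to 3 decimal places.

0.008 bits

Marginals: p(S) = (0.5600, 0.4400), p(T) = (0.1000, 0.4200, 0.4800).
I(S;T) = H(S) + H(T) − H(S,T).
H(S) = 0.9896, H(T) = 1.3661, H(S,T) = 2.3474.
I(S;T) = 0.9896 + 1.3661 − 2.3474 = 0.008 bits.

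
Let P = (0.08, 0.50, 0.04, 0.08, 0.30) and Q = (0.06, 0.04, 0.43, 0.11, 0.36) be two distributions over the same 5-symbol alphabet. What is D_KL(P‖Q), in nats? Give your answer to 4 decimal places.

D(P‖Q) = Σ p·ln(p/q).
  0.08·ln(0.08/0.06) = 0.02301
  0.50·ln(0.50/0.04) = 1.26286
  0.04·ln(0.04/0.43) = -0.09500
  0.08·ln(0.08/0.11) = -0.02548
  0.30·ln(0.30/0.36) = -0.05470
D(P‖Q) = 1.1107 nats.

1.1107 nats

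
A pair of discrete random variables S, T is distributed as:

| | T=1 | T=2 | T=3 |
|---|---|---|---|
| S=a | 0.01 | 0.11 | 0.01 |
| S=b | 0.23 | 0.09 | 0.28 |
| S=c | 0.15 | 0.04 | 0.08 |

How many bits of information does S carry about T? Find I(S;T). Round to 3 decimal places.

Marginals: p(S) = (0.1300, 0.6000, 0.2700), p(T) = (0.3900, 0.2400, 0.3700).
I(S;T) = Σ p(x,y)·log₂[p(x,y)/(p(x)p(y))].
  (a,1): 0.01·log₂(0.1972) = -0.0234
  (a,2): 0.11·log₂(3.5256) = 0.2000
  (a,3): 0.01·log₂(0.2079) = -0.0227
  (b,1): 0.23·log₂(0.9829) = -0.0057
  (b,2): 0.09·log₂(0.6250) = -0.0610
  (b,3): 0.28·log₂(1.2613) = 0.0938
  (c,1): 0.15·log₂(1.4245) = 0.0766
  (c,2): 0.04·log₂(0.6173) = -0.0278
  (c,3): 0.08·log₂(0.8008) = -0.0256
Sum = 0.204 bits.

0.204 bits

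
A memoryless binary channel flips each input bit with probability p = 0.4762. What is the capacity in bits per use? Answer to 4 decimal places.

0.0016 bits

Binary symmetric channel: C = 1 − h₂(ε) where h₂ is the binary entropy function.
h₂(0.4762) = −0.4762·log₂0.4762 − 0.5238·log₂0.5238 = 0.9984.
C = 1 − 0.9984 = 0.0016 bits per channel use.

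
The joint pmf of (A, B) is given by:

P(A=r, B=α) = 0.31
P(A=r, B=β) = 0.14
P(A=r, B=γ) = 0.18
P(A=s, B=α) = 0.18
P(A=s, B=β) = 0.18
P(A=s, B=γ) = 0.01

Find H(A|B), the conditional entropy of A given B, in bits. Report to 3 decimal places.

Chain rule: H(A|B) = H(A,B) − H(B).
Marginals: p(A) = (0.6300, 0.3700), p(B) = (0.4900, 0.3200, 0.1900).
H(A,B) = 2.3233 bits; H(B) = 1.4855 bits.
H(A|B) = 2.3233 − 1.4855 = 0.838 bits.

0.838 bits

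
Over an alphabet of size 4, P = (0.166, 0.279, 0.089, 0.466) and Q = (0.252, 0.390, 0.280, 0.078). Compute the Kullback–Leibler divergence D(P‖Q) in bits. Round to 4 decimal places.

D(P‖Q) = Σ p·log₂(p/q).
  0.166·log₂(0.166/0.252) = -0.09997
  0.279·log₂(0.279/0.390) = -0.13482
  0.089·log₂(0.089/0.280) = -0.14717
  0.466·log₂(0.466/0.078) = 1.20171
D(P‖Q) = 0.8198 bits.

0.8198 bits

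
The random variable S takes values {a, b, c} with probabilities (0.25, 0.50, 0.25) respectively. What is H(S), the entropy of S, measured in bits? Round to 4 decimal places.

1.5000 bits

H(S) = −Σ p·log₂ p.
  −(0.25)·log₂(0.25) = 0.50000
  −(0.50)·log₂(0.50) = 0.50000
  −(0.25)·log₂(0.25) = 0.50000
Sum: 0.50000 + 0.50000 + 0.50000 = 1.5000 bits.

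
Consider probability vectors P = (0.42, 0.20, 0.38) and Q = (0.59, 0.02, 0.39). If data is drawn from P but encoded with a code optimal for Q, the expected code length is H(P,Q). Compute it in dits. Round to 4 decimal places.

H(P,Q) = −Σ p·log₁₀ q.
  −0.42·log₁₀(0.59) = 0.09624
  −0.20·log₁₀(0.02) = 0.33979
  −0.38·log₁₀(0.39) = 0.15540
H(P,Q) = 0.5914 dits.

0.5914 dits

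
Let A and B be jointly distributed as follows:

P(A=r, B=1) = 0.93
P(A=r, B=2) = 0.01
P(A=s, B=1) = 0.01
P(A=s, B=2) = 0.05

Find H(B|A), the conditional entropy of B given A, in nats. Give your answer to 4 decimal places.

0.0824 nats

Chain rule: H(B|A) = H(A,B) − H(A).
Marginals: p(A) = (0.9400, 0.0600), p(B) = (0.9400, 0.0600).
H(A,B) = 0.3094 nats; H(A) = 0.2270 nats.
H(B|A) = 0.3094 − 0.2270 = 0.0824 nats.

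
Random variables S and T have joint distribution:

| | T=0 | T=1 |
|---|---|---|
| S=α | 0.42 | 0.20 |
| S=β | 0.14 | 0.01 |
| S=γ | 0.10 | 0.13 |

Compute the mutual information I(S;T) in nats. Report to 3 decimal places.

Marginals: p(S) = (0.6200, 0.1500, 0.2300), p(T) = (0.6600, 0.3400).
I(S;T) = H(S) + H(T) − H(S,T).
H(S) = 0.9190, H(T) = 0.6410, H(S,T) = 1.5030.
I(S;T) = 0.9190 + 0.6410 − 1.5030 = 0.057 nats.

0.057 nats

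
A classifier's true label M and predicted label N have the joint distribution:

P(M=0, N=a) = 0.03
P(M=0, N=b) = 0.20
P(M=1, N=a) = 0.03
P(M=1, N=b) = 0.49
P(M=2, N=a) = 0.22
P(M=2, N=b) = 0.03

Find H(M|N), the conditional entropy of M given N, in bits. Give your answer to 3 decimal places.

Marginals: p(M) = (0.2300, 0.5200, 0.2500), p(N) = (0.2800, 0.7200).
H(M|N) = Σ p(N) · H(M|N=·).
  N=a: p=0.2800, H(M|N=a) = 0.9639
  N=b: p=0.7200, H(M|N=b) = 1.0822
Weighted sum = 1.049 bits.

1.049 bits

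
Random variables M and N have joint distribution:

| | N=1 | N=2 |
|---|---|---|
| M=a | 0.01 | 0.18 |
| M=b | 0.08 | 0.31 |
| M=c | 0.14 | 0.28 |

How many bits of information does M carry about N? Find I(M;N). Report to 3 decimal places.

Marginals: p(M) = (0.1900, 0.3900, 0.4200), p(N) = (0.2300, 0.7700).
I(M;N) = H(M) + H(N) − H(M,N).
H(M) = 1.5107, H(N) = 0.7780, H(M,N) = 2.2384.
I(M;N) = 1.5107 + 0.7780 − 2.2384 = 0.050 bits.

0.050 bits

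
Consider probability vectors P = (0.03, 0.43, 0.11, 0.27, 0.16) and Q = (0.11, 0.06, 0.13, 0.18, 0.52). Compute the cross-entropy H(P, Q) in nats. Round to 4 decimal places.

2.0680 nats

H(P,Q) = −Σ p·ln q.
  −0.03·ln(0.11) = 0.06622
  −0.43·ln(0.06) = 1.20977
  −0.11·ln(0.13) = 0.22442
  −0.27·ln(0.18) = 0.46300
  −0.16·ln(0.52) = 0.10463
H(P,Q) = 2.0680 nats.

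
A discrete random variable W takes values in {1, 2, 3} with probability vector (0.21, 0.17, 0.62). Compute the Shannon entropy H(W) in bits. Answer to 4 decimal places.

1.3350 bits

H(W) = −Σ p·log₂ p.
  −(0.21)·log₂(0.21) = 0.47282
  −(0.17)·log₂(0.17) = 0.43459
  −(0.62)·log₂(0.62) = 0.42759
Sum: 0.47282 + 0.43459 + 0.42759 = 1.3350 bits.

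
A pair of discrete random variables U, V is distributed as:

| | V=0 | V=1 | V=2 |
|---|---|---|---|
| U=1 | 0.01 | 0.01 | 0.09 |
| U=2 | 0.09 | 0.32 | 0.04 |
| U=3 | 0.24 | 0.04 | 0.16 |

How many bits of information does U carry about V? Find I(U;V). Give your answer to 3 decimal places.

0.395 bits

Marginals: p(U) = (0.1100, 0.4500, 0.4400), p(V) = (0.3400, 0.3700, 0.2900).
I(U;V) = Σ p(x,y)·log₂[p(x,y)/(p(x)p(y))].
  (1,0): 0.01·log₂(0.2674) = -0.0190
  (1,1): 0.01·log₂(0.2457) = -0.0203
  (1,2): 0.09·log₂(2.8213) = 0.1347
  (2,0): 0.09·log₂(0.5882) = -0.0689
  (2,1): 0.32·log₂(1.9219) = 0.3016
  (2,2): 0.04·log₂(0.3065) = -0.0682
  (3,0): 0.24·log₂(1.6043) = 0.1637
  (3,1): 0.04·log₂(0.2457) = -0.0810
  (3,2): 0.16·log₂(1.2539) = 0.0522
Sum = 0.395 bits.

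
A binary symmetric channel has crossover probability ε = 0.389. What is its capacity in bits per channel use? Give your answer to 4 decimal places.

Binary symmetric channel: C = 1 − h₂(ε) where h₂ is the binary entropy function.
h₂(0.389) = −0.389·log₂0.389 − 0.611·log₂0.611 = 0.9642.
C = 1 − 0.9642 = 0.0358 bits per channel use.

0.0358 bits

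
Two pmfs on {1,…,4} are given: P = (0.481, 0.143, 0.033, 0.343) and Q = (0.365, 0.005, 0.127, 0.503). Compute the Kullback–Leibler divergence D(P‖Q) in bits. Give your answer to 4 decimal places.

0.6297 bits

D(P‖Q) = Σ p·log₂(p/q).
  0.481·log₂(0.481/0.365) = 0.19151
  0.143·log₂(0.143/0.005) = 0.69183
  0.033·log₂(0.033/0.127) = -0.06416
  0.343·log₂(0.343/0.503) = -0.18946
D(P‖Q) = 0.6297 bits.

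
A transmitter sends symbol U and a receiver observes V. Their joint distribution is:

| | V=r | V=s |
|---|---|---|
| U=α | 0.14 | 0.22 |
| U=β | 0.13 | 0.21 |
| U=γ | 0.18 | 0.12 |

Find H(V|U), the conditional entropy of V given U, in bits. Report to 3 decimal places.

Chain rule: H(V|U) = H(U,V) − H(U).
Marginals: p(U) = (0.3600, 0.3400, 0.3000), p(V) = (0.4500, 0.5500).
H(U,V) = 2.5455 bits; H(U) = 1.5809 bits.
H(V|U) = 2.5455 − 1.5809 = 0.965 bits.

0.965 bits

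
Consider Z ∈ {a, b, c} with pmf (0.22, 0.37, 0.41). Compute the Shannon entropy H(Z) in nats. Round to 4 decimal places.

H(Z) = −Σ p·ln p.
  −(0.22)·ln(0.22) = 0.33311
  −(0.37)·ln(0.37) = 0.36787
  −(0.41)·ln(0.41) = 0.36556
Sum: 0.33311 + 0.36787 + 0.36556 = 1.0665 nats.

1.0665 nats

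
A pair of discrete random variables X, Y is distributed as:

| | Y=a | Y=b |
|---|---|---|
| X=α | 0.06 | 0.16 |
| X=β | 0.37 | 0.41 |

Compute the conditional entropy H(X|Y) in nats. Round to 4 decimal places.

Marginals: p(X) = (0.2200, 0.7800), p(Y) = (0.4300, 0.5700).
H(X|Y) = Σ p(Y) · H(X|Y=·).
  Y=a: p=0.4300, H(X|Y=a) = 0.4041
  Y=b: p=0.5700, H(X|Y=b) = 0.5936
Weighted sum = 0.5121 nats.

0.5121 nats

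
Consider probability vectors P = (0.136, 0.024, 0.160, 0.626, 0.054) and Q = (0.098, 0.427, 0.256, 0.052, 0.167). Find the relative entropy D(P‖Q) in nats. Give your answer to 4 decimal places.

1.3969 nats

D(P‖Q) = Σ p·ln(p/q).
  0.136·ln(0.136/0.098) = 0.04457
  0.024·ln(0.024/0.427) = -0.06909
  0.160·ln(0.160/0.256) = -0.07520
  0.626·ln(0.626/0.052) = 1.55755
  0.054·ln(0.054/0.167) = -0.06097
D(P‖Q) = 1.3969 nats.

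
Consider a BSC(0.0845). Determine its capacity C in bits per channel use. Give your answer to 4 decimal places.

0.5822 bits

Binary symmetric channel: C = 1 − h₂(ε) where h₂ is the binary entropy function.
h₂(0.0845) = −0.0845·log₂0.0845 − 0.9155·log₂0.9155 = 0.4178.
C = 1 − 0.4178 = 0.5822 bits per channel use.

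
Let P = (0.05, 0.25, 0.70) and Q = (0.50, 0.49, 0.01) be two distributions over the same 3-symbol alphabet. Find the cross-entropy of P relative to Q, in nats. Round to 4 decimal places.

3.4366 nats

H(P,Q) = −Σ p·ln q.
  −0.05·ln(0.50) = 0.03466
  −0.25·ln(0.49) = 0.17834
  −0.70·ln(0.01) = 3.22362
H(P,Q) = 3.4366 nats.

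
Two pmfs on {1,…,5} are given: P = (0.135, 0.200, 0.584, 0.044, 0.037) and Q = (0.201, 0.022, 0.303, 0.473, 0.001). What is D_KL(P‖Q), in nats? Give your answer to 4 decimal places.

D(P‖Q) = Σ p·ln(p/q).
  0.135·ln(0.135/0.201) = -0.05373
  0.200·ln(0.200/0.022) = 0.44145
  0.584·ln(0.584/0.303) = 0.38320
  0.044·ln(0.044/0.473) = -0.10450
  0.037·ln(0.037/0.001) = 0.13360
D(P‖Q) = 0.8000 nats.

0.8000 nats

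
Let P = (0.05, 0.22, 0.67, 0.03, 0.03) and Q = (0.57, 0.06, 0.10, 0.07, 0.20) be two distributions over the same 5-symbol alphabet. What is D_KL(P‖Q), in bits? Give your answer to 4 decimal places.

D(P‖Q) = Σ p·log₂(p/q).
  0.05·log₂(0.05/0.57) = -0.17555
  0.22·log₂(0.22/0.06) = 0.41238
  0.67·log₂(0.67/0.10) = 1.83859
  0.03·log₂(0.03/0.07) = -0.03667
  0.03·log₂(0.03/0.20) = -0.08211
D(P‖Q) = 1.9566 bits.

1.9566 bits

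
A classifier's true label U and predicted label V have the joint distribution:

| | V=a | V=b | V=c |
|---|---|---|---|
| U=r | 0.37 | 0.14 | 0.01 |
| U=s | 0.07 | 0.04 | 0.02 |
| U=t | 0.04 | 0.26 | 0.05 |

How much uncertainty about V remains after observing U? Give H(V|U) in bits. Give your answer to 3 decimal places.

1.065 bits

Marginals: p(U) = (0.5200, 0.1300, 0.3500), p(V) = (0.4800, 0.4400, 0.0800).
H(V|U) = Σ p(U) · H(V|U=·).
  U=r: p=0.5200, H(V|U=r) = 0.9687
  U=s: p=0.1300, H(V|U=s) = 1.4196
  U=t: p=0.3500, H(V|U=t) = 1.0773
Weighted sum = 1.065 bits.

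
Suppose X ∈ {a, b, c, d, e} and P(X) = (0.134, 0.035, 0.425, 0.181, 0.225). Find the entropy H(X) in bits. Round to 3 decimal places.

H(X) = −Σ p·log₂ p.
  −(0.134)·log₂(0.134) = 0.3886
  −(0.035)·log₂(0.035) = 0.1693
  −(0.425)·log₂(0.425) = 0.5246
  −(0.181)·log₂(0.181) = 0.4463
  −(0.225)·log₂(0.225) = 0.4842
Sum: 0.3886 + 0.1693 + 0.5246 + 0.4463 + 0.4842 = 2.013 bits.

2.013 bits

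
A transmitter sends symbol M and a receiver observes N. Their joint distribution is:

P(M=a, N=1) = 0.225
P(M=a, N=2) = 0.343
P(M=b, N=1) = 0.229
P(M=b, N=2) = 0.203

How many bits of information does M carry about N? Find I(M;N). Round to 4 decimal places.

Marginals: p(M) = (0.5680, 0.4320), p(N) = (0.4540, 0.5460).
I(M;N) = H(M) + H(N) − H(M,N).
H(M) = 0.9866, H(N) = 0.9939, H(M,N) = 1.9677.
I(M;N) = 0.9866 + 0.9939 − 1.9677 = 0.0128 bits.

0.0128 bits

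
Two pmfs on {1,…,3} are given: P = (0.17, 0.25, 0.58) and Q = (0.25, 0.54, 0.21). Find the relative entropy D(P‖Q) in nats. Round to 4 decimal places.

D(P‖Q) = Σ p·ln(p/q).
  0.17·ln(0.17/0.25) = -0.06556
  0.25·ln(0.25/0.54) = -0.19253
  0.58·ln(0.58/0.21) = 0.58923
D(P‖Q) = 0.3311 nats.

0.3311 nats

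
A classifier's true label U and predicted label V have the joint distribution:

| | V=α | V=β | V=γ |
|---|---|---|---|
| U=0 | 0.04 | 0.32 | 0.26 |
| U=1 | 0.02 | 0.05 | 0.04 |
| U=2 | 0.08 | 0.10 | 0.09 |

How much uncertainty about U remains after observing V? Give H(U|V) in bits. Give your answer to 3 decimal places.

Chain rule: H(U|V) = H(U,V) − H(V).
Marginals: p(U) = (0.6200, 0.1100, 0.2700), p(V) = (0.1400, 0.4700, 0.3900).
H(U,V) = 2.6682 bits; H(V) = 1.4389 bits.
H(U|V) = 2.6682 − 1.4389 = 1.229 bits.

1.229 bits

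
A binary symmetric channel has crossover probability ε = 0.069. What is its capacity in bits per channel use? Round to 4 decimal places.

Binary symmetric channel: C = 1 − h₂(ε) where h₂ is the binary entropy function.
h₂(0.069) = −0.069·log₂0.069 − 0.931·log₂0.931 = 0.3622.
C = 1 − 0.3622 = 0.6378 bits per channel use.

0.6378 bits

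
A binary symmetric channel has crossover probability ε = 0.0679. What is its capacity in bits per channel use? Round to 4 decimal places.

0.6420 bits

Binary symmetric channel: C = 1 − h₂(ε) where h₂ is the binary entropy function.
h₂(0.0679) = −0.0679·log₂0.0679 − 0.9321·log₂0.9321 = 0.3580.
C = 1 − 0.3580 = 0.6420 bits per channel use.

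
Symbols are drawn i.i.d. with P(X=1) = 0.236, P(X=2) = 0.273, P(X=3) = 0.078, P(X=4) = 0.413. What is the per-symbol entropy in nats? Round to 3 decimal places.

H(X) = −Σ p·ln p.
  −(0.236)·ln(0.236) = 0.3408
  −(0.273)·ln(0.273) = 0.3544
  −(0.078)·ln(0.078) = 0.1990
  −(0.413)·ln(0.413) = 0.3652
Sum: 0.3408 + 0.3544 + 0.1990 + 0.3652 = 1.259 nats.

1.259 nats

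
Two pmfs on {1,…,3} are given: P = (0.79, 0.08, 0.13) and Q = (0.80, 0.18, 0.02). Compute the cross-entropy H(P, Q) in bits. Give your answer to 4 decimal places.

H(P,Q) = −Σ p·log₂ q.
  −0.79·log₂(0.80) = 0.25432
  −0.08·log₂(0.18) = 0.19791
  −0.13·log₂(0.02) = 0.73370
H(P,Q) = 1.1859 bits.

1.1859 bits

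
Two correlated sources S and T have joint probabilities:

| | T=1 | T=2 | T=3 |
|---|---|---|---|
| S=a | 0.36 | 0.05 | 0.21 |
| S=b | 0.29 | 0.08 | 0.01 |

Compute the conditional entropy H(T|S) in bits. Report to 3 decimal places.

Marginals: p(S) = (0.6200, 0.3800), p(T) = (0.6500, 0.1300, 0.2200).
H(T|S) = Σ p(S) · H(T|S=·).
  S=a: p=0.6200, H(T|S=a) = 1.2773
  S=b: p=0.3800, H(T|S=b) = 0.9089
Weighted sum = 1.137 bits.

1.137 bits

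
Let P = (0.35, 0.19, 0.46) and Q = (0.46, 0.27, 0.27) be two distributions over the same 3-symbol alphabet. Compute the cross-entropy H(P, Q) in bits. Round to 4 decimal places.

1.6199 bits

H(P,Q) = −Σ p·log₂ q.
  −0.35·log₂(0.46) = 0.39210
  −0.19·log₂(0.27) = 0.35890
  −0.46·log₂(0.27) = 0.86893
H(P,Q) = 1.6199 bits.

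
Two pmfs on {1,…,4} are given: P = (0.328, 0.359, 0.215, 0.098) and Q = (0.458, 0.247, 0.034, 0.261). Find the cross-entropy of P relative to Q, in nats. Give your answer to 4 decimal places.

H(P,Q) = −Σ p·ln q.
  −0.328·ln(0.458) = 0.25613
  −0.359·ln(0.247) = 0.50201
  −0.215·ln(0.034) = 0.72700
  −0.098·ln(0.261) = 0.13164
H(P,Q) = 1.6168 nats.

1.6168 nats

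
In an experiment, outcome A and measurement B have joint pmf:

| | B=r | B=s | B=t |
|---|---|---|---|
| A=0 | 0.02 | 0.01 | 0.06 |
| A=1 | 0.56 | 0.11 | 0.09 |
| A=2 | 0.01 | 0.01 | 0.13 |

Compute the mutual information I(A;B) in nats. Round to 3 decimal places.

0.208 nats

Marginals: p(A) = (0.0900, 0.7600, 0.1500), p(B) = (0.5900, 0.1300, 0.2800).
I(A;B) = Σ p(x,y)·ln[p(x,y)/(p(x)p(y))].
  (0,r): 0.02·ln(0.3766) = -0.0195
  (0,s): 0.01·ln(0.8547) = -0.0016
  (0,t): 0.06·ln(2.3810) = 0.0521
  (1,r): 0.56·ln(1.2489) = 0.1245
  (1,s): 0.11·ln(1.1134) = 0.0118
  (1,t): 0.09·ln(0.4229) = -0.0774
  (2,r): 0.01·ln(0.1130) = -0.0218
  (2,s): 0.01·ln(0.5128) = -0.0067
  (2,t): 0.13·ln(3.0952) = 0.1469
Sum = 0.208 nats.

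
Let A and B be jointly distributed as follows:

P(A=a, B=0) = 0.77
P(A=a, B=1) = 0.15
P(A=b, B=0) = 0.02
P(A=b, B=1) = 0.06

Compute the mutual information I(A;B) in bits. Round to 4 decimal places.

Marginals: p(A) = (0.9200, 0.0800), p(B) = (0.7900, 0.2100).
I(A;B) = Σ p(x,y)·log₂[p(x,y)/(p(x)p(y))].
  (a,0): 0.77·log₂(1.0594) = 0.06414
  (a,1): 0.15·log₂(0.7764) = -0.05477
  (b,0): 0.02·log₂(0.3165) = -0.03320
  (b,1): 0.06·log₂(3.5714) = 0.11019
Sum = 0.0864 bits.

0.0864 bits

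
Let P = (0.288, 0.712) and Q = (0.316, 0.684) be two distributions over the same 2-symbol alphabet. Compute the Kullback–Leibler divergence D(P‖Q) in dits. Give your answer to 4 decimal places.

D(P‖Q) = Σ p·log₁₀(p/q).
  0.288·log₁₀(0.288/0.316) = -0.01160
  0.712·log₁₀(0.712/0.684) = 0.01241
D(P‖Q) = 0.0008 dits.

0.0008 dits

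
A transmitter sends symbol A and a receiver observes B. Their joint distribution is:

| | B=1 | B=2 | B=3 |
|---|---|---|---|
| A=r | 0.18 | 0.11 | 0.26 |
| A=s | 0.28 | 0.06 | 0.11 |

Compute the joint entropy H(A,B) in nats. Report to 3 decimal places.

1.670 nats

H(A,B) = −Σ p(x,y)·ln p(x,y) over all 6 cells.
  cell (r,1): −0.18·ln0.18 = 0.3087
  cell (r,2): −0.11·ln0.11 = 0.2428
  cell (r,3): −0.26·ln0.26 = 0.3502
  cell (s,1): −0.28·ln0.28 = 0.3564
  cell (s,2): −0.06·ln0.06 = 0.1688
  cell (s,3): −0.11·ln0.11 = 0.2428
Sum = 1.670 nats.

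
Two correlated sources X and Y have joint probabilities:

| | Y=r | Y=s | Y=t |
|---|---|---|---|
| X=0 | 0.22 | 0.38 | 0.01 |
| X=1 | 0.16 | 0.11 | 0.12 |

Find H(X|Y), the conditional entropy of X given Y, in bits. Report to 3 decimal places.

Marginals: p(X) = (0.6100, 0.3900), p(Y) = (0.3800, 0.4900, 0.1300).
H(X|Y) = Σ p(Y) · H(X|Y=·).
  Y=r: p=0.3800, H(X|Y=r) = 0.9819
  Y=s: p=0.4900, H(X|Y=s) = 0.7683
  Y=t: p=0.1300, H(X|Y=t) = 0.3912
Weighted sum = 0.800 bits.

0.800 bits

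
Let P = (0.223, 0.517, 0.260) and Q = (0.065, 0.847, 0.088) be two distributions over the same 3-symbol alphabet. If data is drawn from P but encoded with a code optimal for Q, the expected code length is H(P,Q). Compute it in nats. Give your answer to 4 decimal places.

H(P,Q) = −Σ p·ln q.
  −0.223·ln(0.065) = 0.60954
  −0.517·ln(0.847) = 0.08585
  −0.260·ln(0.088) = 0.63191
H(P,Q) = 1.3273 nats.

1.3273 nats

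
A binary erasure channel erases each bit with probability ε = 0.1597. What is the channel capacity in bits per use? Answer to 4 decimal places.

Binary erasure channel: capacity C = 1 − ε.
C = 1 − 0.1597 = 0.8403 bits per channel use.

0.8403 bits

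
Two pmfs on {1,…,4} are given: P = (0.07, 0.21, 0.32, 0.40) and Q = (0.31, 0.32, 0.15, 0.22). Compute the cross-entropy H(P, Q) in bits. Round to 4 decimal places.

2.2131 bits

H(P,Q) = −Σ p·log₂ q.
  −0.07·log₂(0.31) = 0.11828
  −0.21·log₂(0.32) = 0.34521
  −0.32·log₂(0.15) = 0.87583
  −0.40·log₂(0.22) = 0.87377
H(P,Q) = 2.2131 bits.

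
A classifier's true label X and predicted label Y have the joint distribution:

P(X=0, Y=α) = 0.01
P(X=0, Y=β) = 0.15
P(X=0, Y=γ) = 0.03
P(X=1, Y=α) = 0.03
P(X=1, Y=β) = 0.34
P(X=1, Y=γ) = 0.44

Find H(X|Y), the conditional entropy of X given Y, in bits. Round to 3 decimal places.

0.629 bits

Chain rule: H(X|Y) = H(X,Y) − H(Y).
Marginals: p(X) = (0.1900, 0.8100), p(Y) = (0.0400, 0.4900, 0.4700).
H(X,Y) = 1.8308 bits; H(Y) = 1.2020 bits.
H(X|Y) = 1.8308 − 1.2020 = 0.629 bits.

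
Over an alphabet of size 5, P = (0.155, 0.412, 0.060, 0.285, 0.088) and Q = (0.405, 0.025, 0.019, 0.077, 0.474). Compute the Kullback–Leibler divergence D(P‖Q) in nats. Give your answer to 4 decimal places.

1.2994 nats

D(P‖Q) = Σ p·ln(p/q).
  0.155·ln(0.155/0.405) = -0.14887
  0.412·ln(0.412/0.025) = 1.15448
  0.060·ln(0.060/0.019) = 0.06899
  0.285·ln(0.285/0.077) = 0.37297
  0.088·ln(0.088/0.474) = -0.14818
D(P‖Q) = 1.2994 nats.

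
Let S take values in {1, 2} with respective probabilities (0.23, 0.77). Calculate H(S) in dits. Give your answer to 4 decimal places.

H(S) = −Σ p·log₁₀ p.
  −(0.23)·log₁₀(0.23) = 0.14680
  −(0.77)·log₁₀(0.77) = 0.08740
Sum: 0.14680 + 0.08740 = 0.2342 dits.

0.2342 dits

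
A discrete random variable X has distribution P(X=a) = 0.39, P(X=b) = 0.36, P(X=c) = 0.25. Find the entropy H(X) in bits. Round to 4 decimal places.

H(X) = −Σ p·log₂ p.
  −(0.39)·log₂(0.39) = 0.52980
  −(0.36)·log₂(0.36) = 0.53062
  −(0.25)·log₂(0.25) = 0.50000
Sum: 0.52980 + 0.53062 + 0.50000 = 1.5604 bits.

1.5604 bits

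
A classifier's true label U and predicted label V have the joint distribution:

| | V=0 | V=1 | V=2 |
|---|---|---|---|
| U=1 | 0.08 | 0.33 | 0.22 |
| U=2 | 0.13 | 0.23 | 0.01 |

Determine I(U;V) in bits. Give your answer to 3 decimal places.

Marginals: p(U) = (0.6300, 0.3700), p(V) = (0.2100, 0.5600, 0.2300).
I(U;V) = Σ p(x,y)·log₂[p(x,y)/(p(x)p(y))].
  (1,0): 0.08·log₂(0.6047) = -0.0581
  (1,1): 0.33·log₂(0.9354) = -0.0318
  (1,2): 0.22·log₂(1.5183) = 0.1325
  (2,0): 0.13·log₂(1.6731) = 0.0965
  (2,1): 0.23·log₂(1.1100) = 0.0346
  (2,2): 0.01·log₂(0.1175) = -0.0309
Sum = 0.143 bits.

0.143 bits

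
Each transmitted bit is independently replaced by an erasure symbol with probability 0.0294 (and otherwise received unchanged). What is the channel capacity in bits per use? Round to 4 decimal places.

Binary erasure channel: capacity C = 1 − ε.
C = 1 − 0.0294 = 0.9706 bits per channel use.

0.9706 bits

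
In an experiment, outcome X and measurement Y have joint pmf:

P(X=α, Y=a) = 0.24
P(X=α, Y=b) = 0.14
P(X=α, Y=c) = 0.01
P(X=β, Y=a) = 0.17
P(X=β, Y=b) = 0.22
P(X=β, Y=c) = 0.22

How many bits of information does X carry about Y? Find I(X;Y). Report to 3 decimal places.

0.157 bits

Marginals: p(X) = (0.3900, 0.6100), p(Y) = (0.4100, 0.3600, 0.2300).
I(X;Y) = H(X) + H(Y) − H(X,Y).
H(X) = 0.9648, H(Y) = 1.5457, H(X,Y) = 2.3534.
I(X;Y) = 0.9648 + 1.5457 − 2.3534 = 0.157 bits.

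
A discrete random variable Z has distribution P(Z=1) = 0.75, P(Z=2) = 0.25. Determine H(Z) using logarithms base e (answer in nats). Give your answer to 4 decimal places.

H(Z) = −Σ p·ln p.
  −(0.75)·ln(0.75) = 0.21576
  −(0.25)·ln(0.25) = 0.34657
Sum: 0.21576 + 0.34657 = 0.5623 nats.

0.5623 nats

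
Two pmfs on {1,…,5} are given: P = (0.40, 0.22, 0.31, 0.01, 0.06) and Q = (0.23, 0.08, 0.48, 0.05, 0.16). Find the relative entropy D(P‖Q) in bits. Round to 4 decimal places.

D(P‖Q) = Σ p·log₂(p/q).
  0.40·log₂(0.40/0.23) = 0.31935
  0.22·log₂(0.22/0.08) = 0.32107
  0.31·log₂(0.31/0.48) = -0.19554
  0.01·log₂(0.01/0.05) = -0.02322
  0.06·log₂(0.06/0.16) = -0.08490
D(P‖Q) = 0.3368 bits.

0.3368 bits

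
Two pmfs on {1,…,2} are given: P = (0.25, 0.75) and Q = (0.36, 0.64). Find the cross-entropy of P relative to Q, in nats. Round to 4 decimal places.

0.5901 nats

H(P,Q) = −Σ p·ln q.
  −0.25·ln(0.36) = 0.25541
  −0.75·ln(0.64) = 0.33472
H(P,Q) = 0.5901 nats.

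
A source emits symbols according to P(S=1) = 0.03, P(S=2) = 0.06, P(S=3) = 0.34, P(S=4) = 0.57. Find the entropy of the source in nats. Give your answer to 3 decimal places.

H(S) = −Σ p·ln p.
  −(0.03)·ln(0.03) = 0.1052
  −(0.06)·ln(0.06) = 0.1688
  −(0.34)·ln(0.34) = 0.3668
  −(0.57)·ln(0.57) = 0.3204
Sum: 0.1052 + 0.1688 + 0.3668 + 0.3204 = 0.961 nats.

0.961 nats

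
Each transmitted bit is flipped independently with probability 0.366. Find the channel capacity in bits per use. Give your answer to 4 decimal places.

Binary symmetric channel: C = 1 − h₂(ε) where h₂ is the binary entropy function.
h₂(0.366) = −0.366·log₂0.366 − 0.634·log₂0.634 = 0.9476.
C = 1 − 0.9476 = 0.0524 bits per channel use.

0.0524 bits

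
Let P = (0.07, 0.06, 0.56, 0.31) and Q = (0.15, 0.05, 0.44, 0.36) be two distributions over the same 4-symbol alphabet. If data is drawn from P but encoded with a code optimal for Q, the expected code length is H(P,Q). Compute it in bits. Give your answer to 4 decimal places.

H(P,Q) = −Σ p·log₂ q.
  −0.07·log₂(0.15) = 0.19159
  −0.06·log₂(0.05) = 0.25932
  −0.56·log₂(0.44) = 0.66328
  −0.31·log₂(0.36) = 0.45692
H(P,Q) = 1.5711 bits.

1.5711 bits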